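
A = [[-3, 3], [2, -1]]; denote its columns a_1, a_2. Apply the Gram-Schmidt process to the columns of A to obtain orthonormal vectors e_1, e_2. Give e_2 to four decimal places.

e_2 = (0.5547, 0.8321)

a_1 = (-3, 2); ‖a_1‖ = 3.6056, so e_1 = (-0.8321, 0.5547).
e_1·a_2 = (-0.8321)·3 + 0.5547·(-1) = -3.0509.
u_2 = a_2 + 3.0509·e_1 = (0.4615, 0.6923).
‖u_2‖ = 0.8321, so e_2 = (0.5547, 0.8321).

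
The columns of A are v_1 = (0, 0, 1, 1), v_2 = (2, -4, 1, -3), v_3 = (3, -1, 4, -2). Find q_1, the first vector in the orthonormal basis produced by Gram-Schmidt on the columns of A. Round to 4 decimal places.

q_1 = (0.0000, 0.0000, 0.7071, 0.7071)

v_1 = (0, 0, 1, 1); ‖v_1‖ = 1.4142, so q_1 = (0.0000, 0.0000, 0.7071, 0.7071).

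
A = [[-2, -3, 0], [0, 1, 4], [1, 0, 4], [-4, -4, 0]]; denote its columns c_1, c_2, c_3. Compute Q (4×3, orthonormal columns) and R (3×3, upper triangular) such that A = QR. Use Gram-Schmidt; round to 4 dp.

c_1 = (-2, 0, 1, -4); ‖c_1‖ = 4.5826, so e_1 = (-0.4364, 0.0000, 0.2182, -0.8729).
e_1·c_2 = (-0.4364)·(-3) + 0.0000·1 + 0.2182·0 + (-0.8729)·(-4) = 4.8008.
u_2 = c_2 − 4.8008·e_1 = (-0.9048, 1.0000, -1.0476, 0.1905).
‖u_2‖ = 1.7182, so e_2 = (-0.5266, 0.5820, -0.6097, 0.1109).
e_1·c_3 = (-0.4364)·0 + 0.0000·4 + 0.2182·4 + (-0.8729)·0 = 0.8729; e_2·c_3 = (-0.5266)·0 + 0.5820·4 + (-0.6097)·4 + 0.1109·0 = -0.1109.
u_3 = c_3 − 0.8729·e_1 + 0.1109·e_2 = (0.3226, 4.0645, 3.7419, 0.7742).
‖u_3‖ = 5.5880, so e_3 = (0.0577, 0.7274, 0.6696, 0.1385).

Q = [[-0.4364, -0.5266, 0.0577], [0.0000, 0.5820, 0.7274], [0.2182, -0.6097, 0.6696], [-0.8729, 0.1109, 0.1385]], R = [[4.5826, 4.8008, 0.8729], [0.0000, 1.7182, -0.1109], [0.0000, 0.0000, 5.5880]]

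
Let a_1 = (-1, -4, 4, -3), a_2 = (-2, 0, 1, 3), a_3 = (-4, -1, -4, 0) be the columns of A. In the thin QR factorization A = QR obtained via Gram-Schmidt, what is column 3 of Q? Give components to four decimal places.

e_3 = (-0.6641, -0.3055, -0.6429, -0.2285)

a_1 = (-1, -4, 4, -3); ‖a_1‖ = 6.4807, so e_1 = (-0.1543, -0.6172, 0.6172, -0.4629).
e_1·a_2 = (-0.1543)·(-2) + (-0.6172)·0 + 0.6172·1 + (-0.4629)·3 = -0.4629.
u_2 = a_2 + 0.4629·e_1 = (-2.0714, -0.2857, 1.2857, 2.7857).
‖u_2‖ = 3.7129, so e_2 = (-0.5579, -0.0770, 0.3463, 0.7503).
e_1·a_3 = (-0.1543)·(-4) + (-0.6172)·(-1) + 0.6172·(-4) + (-0.4629)·0 = -1.2344; e_2·a_3 = (-0.5579)·(-4) + (-0.0770)·(-1) + 0.3463·(-4) + 0.7503·0 = 0.9234.
u_3 = a_3 + 1.2344·e_1 − 0.9234·e_2 = (-3.6753, -1.6908, -3.5579, -1.2642).
‖u_3‖ = 5.5338, so e_3 = (-0.6641, -0.3055, -0.6429, -0.2285).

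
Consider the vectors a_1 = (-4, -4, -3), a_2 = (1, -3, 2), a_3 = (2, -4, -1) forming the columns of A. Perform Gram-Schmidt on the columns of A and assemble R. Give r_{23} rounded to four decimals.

a_1 = (-4, -4, -3); ‖a_1‖ = 6.4031, so q_1 = (-0.6247, -0.6247, -0.4685).
q_1·a_2 = (-0.6247)·1 + (-0.6247)·(-3) + (-0.4685)·2 = 0.3123.
u_2 = a_2 − 0.3123·q_1 = (1.1951, -2.8049, 2.1463).
‖u_2‖ = 3.7286, so q_2 = (0.3205, -0.7523, 0.5756).
r_{23} = q_2·a_3 = 3.0745.

r_{23} = 3.0745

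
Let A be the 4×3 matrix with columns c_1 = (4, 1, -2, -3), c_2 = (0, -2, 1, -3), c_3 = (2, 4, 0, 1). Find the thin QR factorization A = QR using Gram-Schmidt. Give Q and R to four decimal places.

c_1 = (4, 1, -2, -3); ‖c_1‖ = 5.4772, so q_1 = (0.7303, 0.1826, -0.3651, -0.5477).
q_1·c_2 = 0.7303·0 + 0.1826·(-2) + (-0.3651)·1 + (-0.5477)·(-3) = 0.9129.
u_2 = c_2 − 0.9129·q_1 = (-0.6667, -2.1667, 1.3333, -2.5000).
‖u_2‖ = 3.6286, so q_2 = (-0.1837, -0.5971, 0.3675, -0.6890).
q_1·c_3 = 0.7303·2 + 0.1826·4 + (-0.3651)·0 + (-0.5477)·1 = 1.6432; q_2·c_3 = (-0.1837)·2 + (-0.5971)·4 + 0.3675·0 + (-0.6890)·1 = -3.4449.
u_3 = c_3 − 1.6432·q_1 + 3.4449·q_2 = (0.1671, 1.6430, 1.8658, -0.4734).
‖u_3‖ = 2.5363, so q_3 = (0.0659, 0.6478, 0.7356, -0.1867).

Q = [[0.7303, -0.1837, 0.0659], [0.1826, -0.5971, 0.6478], [-0.3651, 0.3675, 0.7356], [-0.5477, -0.6890, -0.1867]], R = [[5.4772, 0.9129, 1.6432], [0.0000, 3.6286, -3.4449], [0.0000, 0.0000, 2.5363]]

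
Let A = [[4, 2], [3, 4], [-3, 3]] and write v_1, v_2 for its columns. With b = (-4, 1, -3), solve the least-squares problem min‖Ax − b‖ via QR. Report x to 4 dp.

e_1 = v_1/‖v_1‖ = (4, 3, -3)/5.8310 = (0.6860, 0.5145, -0.5145).
r_{12} = e_1·v_2 = 1.8865.
u_2 = v_2 − 1.8865·e_1 = (0.7059, 3.0294, 3.9706).
‖u_2‖ = 5.0439, so e_2 = (0.1399, 0.6006, 0.7872).
Qᵀb = (-0.6860, -2.3208).
Back-substitute: x_2 = -2.3208/5.0439 = -0.4601.
x_1 = (-0.6860 − 1.8865·(-0.4601))/5.8310 = 0.0312.

x = (0.0312, -0.4601)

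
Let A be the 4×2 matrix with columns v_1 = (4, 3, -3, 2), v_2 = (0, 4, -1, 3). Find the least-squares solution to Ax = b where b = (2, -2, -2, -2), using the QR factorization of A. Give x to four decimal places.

v_1 = (4, 3, -3, 2); ‖v_1‖ = 6.1644, so e_1 = (0.6489, 0.4867, -0.4867, 0.3244).
e_1·v_2 = 0.6489·0 + 0.4867·4 + (-0.4867)·(-1) + 0.3244·3 = 3.4066.
u_2 = v_2 − 3.4066·e_1 = (-2.2105, 2.3421, 0.6579, 1.8947).
‖u_2‖ = 3.7940, so e_2 = (-0.5826, 0.6173, 0.1734, 0.4994).
Qᵀb = (0.6489, -3.7455).
Back-substitute: x_2 = -3.7455/3.7940 = -0.9872.
x_1 = (0.6489 − 3.4066·(-0.9872))/6.1644 = 0.6508.

x = (0.6508, -0.9872)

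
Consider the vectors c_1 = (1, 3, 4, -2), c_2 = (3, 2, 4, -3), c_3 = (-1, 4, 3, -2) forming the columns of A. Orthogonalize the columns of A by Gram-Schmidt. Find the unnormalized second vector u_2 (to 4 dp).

c_1 = (1, 3, 4, -2); ‖c_1‖ = 5.4772, so e_1 = (0.1826, 0.5477, 0.7303, -0.3651).
e_1·c_2 = 0.1826·3 + 0.5477·2 + 0.7303·4 + (-0.3651)·(-3) = 5.6598.
u_2 = c_2 − 5.6598·e_1 = (1.9667, -1.1000, -0.1333, -0.9333).

u_2 = (1.9667, -1.1000, -0.1333, -0.9333)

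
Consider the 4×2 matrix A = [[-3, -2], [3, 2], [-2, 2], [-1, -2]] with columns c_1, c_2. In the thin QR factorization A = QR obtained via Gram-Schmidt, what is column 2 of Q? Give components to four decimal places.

e_2 = (-0.2038, 0.2038, 0.8406, -0.4585)

e_1 = c_1/‖c_1‖ = (-3, 3, -2, -1)/4.7958 = (-0.6255, 0.6255, -0.4170, -0.2085).
r_{12} = e_1·c_2 = 2.0851.
u_2 = c_2 − 2.0851·e_1 = (-0.6957, 0.6957, 2.8696, -1.5652).
‖u_2‖ = 3.4135, so e_2 = (-0.2038, 0.2038, 0.8406, -0.4585).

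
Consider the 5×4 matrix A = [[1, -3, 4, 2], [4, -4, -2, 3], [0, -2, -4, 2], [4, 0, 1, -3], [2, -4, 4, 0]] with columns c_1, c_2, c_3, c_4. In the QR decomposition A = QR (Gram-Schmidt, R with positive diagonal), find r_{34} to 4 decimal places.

r_{34} = -2.0463

e_1 = c_1/‖c_1‖ = (1, 4, 0, 4, 2)/6.0828 = (0.1644, 0.6576, 0.0000, 0.6576, 0.3288).
r_{12} = e_1·c_2 = -4.4388.
u_2 = c_2 + 4.4388·e_1 = (-2.2703, -1.0811, -2.0000, 2.9189, -2.5405).
‖u_2‖ = 5.0296, so e_2 = (-0.4514, -0.2149, -0.3976, 0.5803, -0.5051).
r_{13} = e_1·c_3 = 1.3152; r_{23} = e_2·c_3 = -1.2252.
u_3 = c_3 − 1.3152·e_1 + 1.2252·e_2 = (3.2308, -3.1282, -4.4872, 0.8462, 2.9487).
‖u_3‖ = 7.0547, so e_3 = (0.4580, -0.4434, -0.6361, 0.1199, 0.4180).
r_{34} = e_3·c_4 = -2.0463.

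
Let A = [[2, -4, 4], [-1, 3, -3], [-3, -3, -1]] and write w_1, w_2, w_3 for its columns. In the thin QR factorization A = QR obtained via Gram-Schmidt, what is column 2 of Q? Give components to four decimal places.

w_1 = (2, -1, -3); ‖w_1‖ = 3.7417, so e_1 = (0.5345, -0.2673, -0.8018).
e_1·w_2 = 0.5345·(-4) + (-0.2673)·3 + (-0.8018)·(-3) = -0.5345.
u_2 = w_2 + 0.5345·e_1 = (-3.7143, 2.8571, -3.4286).
‖u_2‖ = 5.8064, so e_2 = (-0.6397, 0.4921, -0.5905).

e_2 = (-0.6397, 0.4921, -0.5905)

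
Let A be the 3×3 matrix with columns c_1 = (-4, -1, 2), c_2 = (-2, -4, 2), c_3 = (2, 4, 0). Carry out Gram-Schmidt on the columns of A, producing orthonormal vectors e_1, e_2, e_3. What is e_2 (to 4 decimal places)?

e_2 = (0.3049, -0.9423, 0.1386)

e_1 = c_1/‖c_1‖ = (-4, -1, 2)/4.5826 = (-0.8729, -0.2182, 0.4364).
r_{12} = e_1·c_2 = 3.4915.
u_2 = c_2 − 3.4915·e_1 = (1.0476, -3.2381, 0.4762).
‖u_2‖ = 3.4365, so e_2 = (0.3049, -0.9423, 0.1386).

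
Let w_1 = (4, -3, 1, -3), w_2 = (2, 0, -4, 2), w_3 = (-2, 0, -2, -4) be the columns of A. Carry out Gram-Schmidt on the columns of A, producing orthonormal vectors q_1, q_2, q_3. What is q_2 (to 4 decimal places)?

w_1 = (4, -3, 1, -3); ‖w_1‖ = 5.9161, so q_1 = (0.6761, -0.5071, 0.1690, -0.5071).
q_1·w_2 = 0.6761·2 + (-0.5071)·0 + 0.1690·(-4) + (-0.5071)·2 = -0.3381.
u_2 = w_2 + 0.3381·q_1 = (2.2286, -0.1714, -3.9429, 1.8286).
‖u_2‖ = 4.8873, so q_2 = (0.4560, -0.0351, -0.8068, 0.3741).

q_2 = (0.4560, -0.0351, -0.8068, 0.3741)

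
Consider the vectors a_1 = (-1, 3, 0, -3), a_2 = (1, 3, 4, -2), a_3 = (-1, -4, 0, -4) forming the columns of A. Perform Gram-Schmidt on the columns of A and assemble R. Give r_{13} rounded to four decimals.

r_{13} = 0.2294

a_1 = (-1, 3, 0, -3); ‖a_1‖ = 4.3589, so e_1 = (-0.2294, 0.6882, 0.0000, -0.6882).
r_{13} = e_1·a_3 = 0.2294.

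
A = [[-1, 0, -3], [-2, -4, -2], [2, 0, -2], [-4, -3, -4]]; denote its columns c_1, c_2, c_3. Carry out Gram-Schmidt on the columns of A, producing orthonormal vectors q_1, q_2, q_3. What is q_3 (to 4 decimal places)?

q_3 = (-0.6667, 0.2000, -0.6667, -0.2667)

c_1 = (-1, -2, 2, -4); ‖c_1‖ = 5.0000, so q_1 = (-0.2000, -0.4000, 0.4000, -0.8000).
q_1·c_2 = (-0.2000)·0 + (-0.4000)·(-4) + 0.4000·0 + (-0.8000)·(-3) = 4.0000.
u_2 = c_2 − 4.0000·q_1 = (0.8000, -2.4000, -1.6000, 0.2000).
‖u_2‖ = 3.0000, so q_2 = (0.2667, -0.8000, -0.5333, 0.0667).
q_1·c_3 = (-0.2000)·(-3) + (-0.4000)·(-2) + 0.4000·(-2) + (-0.8000)·(-4) = 3.8000; q_2·c_3 = 0.2667·(-3) + (-0.8000)·(-2) + (-0.5333)·(-2) + 0.0667·(-4) = 1.6000.
u_3 = c_3 − 3.8000·q_1 − 1.6000·q_2 = (-2.6667, 0.8000, -2.6667, -1.0667).
‖u_3‖ = 4.0000, so q_3 = (-0.6667, 0.2000, -0.6667, -0.2667).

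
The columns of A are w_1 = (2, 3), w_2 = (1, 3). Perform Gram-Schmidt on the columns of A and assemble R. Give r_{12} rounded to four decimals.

e_1 = w_1/‖w_1‖ = (2, 3)/3.6056 = (0.5547, 0.8321).
r_{12} = e_1·w_2 = 3.0509.

r_{12} = 3.0509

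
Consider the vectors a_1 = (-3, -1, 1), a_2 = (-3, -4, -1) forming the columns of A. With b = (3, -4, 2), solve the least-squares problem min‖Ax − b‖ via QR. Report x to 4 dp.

x = (-0.9718, 0.6408)

a_1 = (-3, -1, 1); ‖a_1‖ = 3.3166, so e_1 = (-0.9045, -0.3015, 0.3015).
e_1·a_2 = (-0.9045)·(-3) + (-0.3015)·(-4) + 0.3015·(-1) = 3.6181.
u_2 = a_2 − 3.6181·e_1 = (0.2727, -2.9091, -2.0909).
‖u_2‖ = 3.5929, so e_2 = (0.0759, -0.8097, -0.5820).
Qᵀb = (-0.9045, 2.3025).
Back-substitute: x_2 = 2.3025/3.5929 = 0.6408.
x_1 = (-0.9045 − 3.6181·0.6408)/3.3166 = -0.9718.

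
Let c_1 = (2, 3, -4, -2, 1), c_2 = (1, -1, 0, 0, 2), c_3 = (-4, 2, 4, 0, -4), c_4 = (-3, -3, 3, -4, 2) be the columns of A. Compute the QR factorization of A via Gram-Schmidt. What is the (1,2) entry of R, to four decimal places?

c_1 = (2, 3, -4, -2, 1); ‖c_1‖ = 5.8310, so q_1 = (0.3430, 0.5145, -0.6860, -0.3430, 0.1715).
r_{12} = q_1·c_2 = 0.1715.

r_{12} = 0.1715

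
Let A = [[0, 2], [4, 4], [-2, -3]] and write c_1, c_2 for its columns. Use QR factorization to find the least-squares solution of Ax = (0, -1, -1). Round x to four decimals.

x = (-0.3750, 0.2500)

c_1 = (0, 4, -2); ‖c_1‖ = 4.4721, so q_1 = (0.0000, 0.8944, -0.4472).
q_1·c_2 = 0.0000·2 + 0.8944·4 + (-0.4472)·(-3) = 4.9193.
u_2 = c_2 − 4.9193·q_1 = (2.0000, -0.4000, -0.8000).
‖u_2‖ = 2.1909, so q_2 = (0.9129, -0.1826, -0.3651).
Qᵀb = (-0.4472, 0.5477).
Back-substitute: x_2 = 0.5477/2.1909 = 0.2500.
x_1 = (-0.4472 − 4.9193·0.2500)/4.4721 = -0.3750.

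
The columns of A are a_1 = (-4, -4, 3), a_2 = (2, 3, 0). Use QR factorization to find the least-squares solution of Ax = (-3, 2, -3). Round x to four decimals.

a_1 = (-4, -4, 3); ‖a_1‖ = 6.4031, so q_1 = (-0.6247, -0.6247, 0.4685).
q_1·a_2 = (-0.6247)·2 + (-0.6247)·3 + 0.4685·0 = -3.1235.
u_2 = a_2 + 3.1235·q_1 = (0.0488, 1.0488, 1.4634).
‖u_2‖ = 1.8011, so q_2 = (0.0271, 0.5823, 0.8125).
Qᵀb = (-0.7809, -1.3542).
Back-substitute: x_2 = -1.3542/1.8011 = -0.7519.
x_1 = (-0.7809 + 3.1235·(-0.7519))/6.4031 = -0.4887.

x = (-0.4887, -0.7519)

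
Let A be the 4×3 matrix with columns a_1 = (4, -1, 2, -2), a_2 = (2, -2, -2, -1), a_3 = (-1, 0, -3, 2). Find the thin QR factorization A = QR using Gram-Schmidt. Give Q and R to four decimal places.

Q = [[0.8000, 0.2228, 0.5424], [-0.2000, -0.5199, 0.3302], [0.4000, -0.8171, -0.1651], [-0.4000, -0.1114, 0.7547]], R = [[5.0000, 1.6000, -2.8000], [0.0000, 3.2311, 2.0055], [0.0000, 0.0000, 1.4622]]

a_1 = (4, -1, 2, -2); ‖a_1‖ = 5.0000, so q_1 = (0.8000, -0.2000, 0.4000, -0.4000).
q_1·a_2 = 0.8000·2 + (-0.2000)·(-2) + 0.4000·(-2) + (-0.4000)·(-1) = 1.6000.
u_2 = a_2 − 1.6000·q_1 = (0.7200, -1.6800, -2.6400, -0.3600).
‖u_2‖ = 3.2311, so q_2 = (0.2228, -0.5199, -0.8171, -0.1114).
q_1·a_3 = 0.8000·(-1) + (-0.2000)·0 + 0.4000·(-3) + (-0.4000)·2 = -2.8000; q_2·a_3 = 0.2228·(-1) + (-0.5199)·0 + (-0.8171)·(-3) + (-0.1114)·2 = 2.0055.
u_3 = a_3 + 2.8000·q_1 − 2.0055·q_2 = (0.7931, 0.4828, -0.2414, 1.1034).
‖u_3‖ = 1.4622, so q_3 = (0.5424, 0.3302, -0.1651, 0.7547).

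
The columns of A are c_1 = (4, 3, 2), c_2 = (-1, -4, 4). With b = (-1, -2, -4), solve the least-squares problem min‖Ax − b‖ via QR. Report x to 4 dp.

x = (-0.7279, -0.3886)

c_1 = (4, 3, 2); ‖c_1‖ = 5.3852, so e_1 = (0.7428, 0.5571, 0.3714).
e_1·c_2 = 0.7428·(-1) + 0.5571·(-4) + 0.3714·4 = -1.4856.
u_2 = c_2 + 1.4856·e_1 = (0.1034, -3.1724, 4.5517).
‖u_2‖ = 5.5492, so e_2 = (0.0186, -0.5717, 0.8203).
Qᵀb = (-3.3425, -2.1563).
Back-substitute: x_2 = -2.1563/5.5492 = -0.3886.
x_1 = (-3.3425 + 1.4856·(-0.3886))/5.3852 = -0.7279.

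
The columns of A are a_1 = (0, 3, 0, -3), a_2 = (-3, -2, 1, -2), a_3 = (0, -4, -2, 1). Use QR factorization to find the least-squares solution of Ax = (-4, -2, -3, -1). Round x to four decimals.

q_1 = a_1/‖a_1‖ = (0, 3, 0, -3)/4.2426 = (0.0000, 0.7071, 0.0000, -0.7071).
r_{12} = q_1·a_2 = 0.0000.
u_2 = a_2 + 0.0000·q_1 = (-3.0000, -2.0000, 1.0000, -2.0000).
‖u_2‖ = 4.2426, so q_2 = (-0.7071, -0.4714, 0.2357, -0.4714).
r_{13} = q_1·a_3 = -3.5355; r_{23} = q_2·a_3 = 0.9428.
u_3 = a_3 + 3.5355·q_1 − 0.9428·q_2 = (0.6667, -1.0556, -2.2222, -1.0556).
‖u_3‖ = 2.7588, so q_3 = (0.2416, -0.3826, -0.8055, -0.3826).
Qᵀb = (-0.7071, 3.5355, 2.5977).
Back-substitute: x_3 = 2.5977/2.7588 = 0.9416.
x_2 = (3.5355 − 0.9428·0.9416)/4.2426 = 0.6241.
x_1 = (-0.7071 + 0.0000·0.6241 + 3.5355·0.9416)/4.2426 = 0.6180.

x = (0.6180, 0.6241, 0.9416)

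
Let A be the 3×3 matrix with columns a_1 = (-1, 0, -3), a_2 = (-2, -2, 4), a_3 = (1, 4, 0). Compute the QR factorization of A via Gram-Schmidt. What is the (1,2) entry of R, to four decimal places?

a_1 = (-1, 0, -3); ‖a_1‖ = 3.1623, so q_1 = (-0.3162, 0.0000, -0.9487).
r_{12} = q_1·a_2 = -3.1623.

r_{12} = -3.1623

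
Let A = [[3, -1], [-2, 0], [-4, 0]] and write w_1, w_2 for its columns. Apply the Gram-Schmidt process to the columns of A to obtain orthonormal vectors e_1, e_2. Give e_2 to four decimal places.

e_1 = w_1/‖w_1‖ = (3, -2, -4)/5.3852 = (0.5571, -0.3714, -0.7428).
r_{12} = e_1·w_2 = -0.5571.
u_2 = w_2 + 0.5571·e_1 = (-0.6897, -0.2069, -0.4138).
‖u_2‖ = 0.8305, so e_2 = (-0.8305, -0.2491, -0.4983).

e_2 = (-0.8305, -0.2491, -0.4983)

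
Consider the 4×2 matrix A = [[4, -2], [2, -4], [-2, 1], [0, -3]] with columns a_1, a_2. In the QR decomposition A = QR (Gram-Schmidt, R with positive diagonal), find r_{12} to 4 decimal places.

q_1 = a_1/‖a_1‖ = (4, 2, -2, 0)/4.8990 = (0.8165, 0.4082, -0.4082, 0.0000).
r_{12} = q_1·a_2 = -3.6742.

r_{12} = -3.6742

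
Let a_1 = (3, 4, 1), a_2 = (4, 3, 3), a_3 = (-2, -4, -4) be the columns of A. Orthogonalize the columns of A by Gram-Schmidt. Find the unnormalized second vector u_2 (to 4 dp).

u_2 = (0.8846, -1.1538, 1.9615)

a_1 = (3, 4, 1); ‖a_1‖ = 5.0990, so q_1 = (0.5883, 0.7845, 0.1961).
q_1·a_2 = 0.5883·4 + 0.7845·3 + 0.1961·3 = 5.2951.
u_2 = a_2 − 5.2951·q_1 = (0.8846, -1.1538, 1.9615).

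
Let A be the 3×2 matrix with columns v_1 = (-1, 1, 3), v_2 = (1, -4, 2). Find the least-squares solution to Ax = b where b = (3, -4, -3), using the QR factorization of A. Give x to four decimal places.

q_1 = v_1/‖v_1‖ = (-1, 1, 3)/3.3166 = (-0.3015, 0.3015, 0.9045).
r_{12} = q_1·v_2 = 0.3015.
u_2 = v_2 − 0.3015·q_1 = (1.0909, -4.0909, 1.7273).
‖u_2‖ = 4.5726, so q_2 = (0.2386, -0.8946, 0.3777).
Qᵀb = (-4.8242, 3.1611).
Back-substitute: x_2 = 3.1611/4.5726 = 0.6913.
x_1 = (-4.8242 − 0.3015·0.6913)/3.3166 = -1.5174.

x = (-1.5174, 0.6913)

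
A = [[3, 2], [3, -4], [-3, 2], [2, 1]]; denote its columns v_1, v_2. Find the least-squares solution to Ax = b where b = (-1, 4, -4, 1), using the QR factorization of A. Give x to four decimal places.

v_1 = (3, 3, -3, 2); ‖v_1‖ = 5.5678, so q_1 = (0.5388, 0.5388, -0.5388, 0.3592).
q_1·v_2 = 0.5388·2 + 0.5388·(-4) + (-0.5388)·2 + 0.3592·1 = -1.7961.
u_2 = v_2 + 1.7961·q_1 = (2.9677, -3.0323, 1.0323, 1.6452).
‖u_2‖ = 4.6663, so q_2 = (0.6360, -0.6498, 0.2212, 0.3526).
Qᵀb = (4.1309, -3.7676).
Back-substitute: x_2 = -3.7676/4.6663 = -0.8074.
x_1 = (4.1309 + 1.7961·(-0.8074))/5.5678 = 0.4815.

x = (0.4815, -0.8074)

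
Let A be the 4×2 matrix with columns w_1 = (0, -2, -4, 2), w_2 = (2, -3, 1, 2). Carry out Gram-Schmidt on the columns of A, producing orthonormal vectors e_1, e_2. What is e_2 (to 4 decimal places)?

e_2 = (0.4924, -0.6155, 0.4924, 0.3693)

w_1 = (0, -2, -4, 2); ‖w_1‖ = 4.8990, so e_1 = (0.0000, -0.4082, -0.8165, 0.4082).
e_1·w_2 = 0.0000·2 + (-0.4082)·(-3) + (-0.8165)·1 + 0.4082·2 = 1.2247.
u_2 = w_2 − 1.2247·e_1 = (2.0000, -2.5000, 2.0000, 1.5000).
‖u_2‖ = 4.0620, so e_2 = (0.4924, -0.6155, 0.4924, 0.3693).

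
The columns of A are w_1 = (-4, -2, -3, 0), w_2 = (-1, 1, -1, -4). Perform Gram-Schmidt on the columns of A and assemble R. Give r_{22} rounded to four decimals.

r_{22} = 4.2589

q_1 = w_1/‖w_1‖ = (-4, -2, -3, 0)/5.3852 = (-0.7428, -0.3714, -0.5571, 0.0000).
r_{12} = q_1·w_2 = 0.9285.
u_2 = w_2 − 0.9285·q_1 = (-0.3103, 1.3448, -0.4828, -4.0000).
r_{22} = ‖u_2‖ = 4.2589.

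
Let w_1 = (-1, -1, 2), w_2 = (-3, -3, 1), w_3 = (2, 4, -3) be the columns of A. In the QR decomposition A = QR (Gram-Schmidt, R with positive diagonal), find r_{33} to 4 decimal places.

r_{33} = 1.4142

w_1 = (-1, -1, 2); ‖w_1‖ = 2.4495, so e_1 = (-0.4082, -0.4082, 0.8165).
e_1·w_2 = (-0.4082)·(-3) + (-0.4082)·(-3) + 0.8165·1 = 3.2660.
u_2 = w_2 − 3.2660·e_1 = (-1.6667, -1.6667, -1.6667).
‖u_2‖ = 2.8868, so e_2 = (-0.5774, -0.5774, -0.5774).
e_1·w_3 = (-0.4082)·2 + (-0.4082)·4 + 0.8165·(-3) = -4.8990; e_2·w_3 = (-0.5774)·2 + (-0.5774)·4 + (-0.5774)·(-3) = -1.7321.
u_3 = w_3 + 4.8990·e_1 + 1.7321·e_2 = (-1.0000, 1.0000, 0.0000).
r_{33} = ‖u_3‖ = 1.4142.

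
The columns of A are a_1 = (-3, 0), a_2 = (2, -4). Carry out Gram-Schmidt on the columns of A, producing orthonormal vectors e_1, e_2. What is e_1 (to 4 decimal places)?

a_1 = (-3, 0); ‖a_1‖ = 3.0000, so e_1 = (-1.0000, 0.0000).

e_1 = (-1.0000, 0.0000)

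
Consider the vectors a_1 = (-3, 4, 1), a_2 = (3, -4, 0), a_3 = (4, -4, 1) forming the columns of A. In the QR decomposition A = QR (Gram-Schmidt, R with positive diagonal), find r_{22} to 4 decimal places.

q_1 = a_1/‖a_1‖ = (-3, 4, 1)/5.0990 = (-0.5883, 0.7845, 0.1961).
r_{12} = q_1·a_2 = -4.9029.
u_2 = a_2 + 4.9029·q_1 = (0.1154, -0.1538, 0.9615).
r_{22} = ‖u_2‖ = 0.9806.

r_{22} = 0.9806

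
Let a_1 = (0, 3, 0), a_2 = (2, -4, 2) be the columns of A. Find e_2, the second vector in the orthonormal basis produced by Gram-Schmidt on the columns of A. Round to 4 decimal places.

e_2 = (0.7071, 0.0000, 0.7071)

a_1 = (0, 3, 0); ‖a_1‖ = 3.0000, so e_1 = (0.0000, 1.0000, 0.0000).
e_1·a_2 = 0.0000·2 + 1.0000·(-4) + 0.0000·2 = -4.0000.
u_2 = a_2 + 4.0000·e_1 = (2.0000, 0.0000, 2.0000).
‖u_2‖ = 2.8284, so e_2 = (0.7071, 0.0000, 0.7071).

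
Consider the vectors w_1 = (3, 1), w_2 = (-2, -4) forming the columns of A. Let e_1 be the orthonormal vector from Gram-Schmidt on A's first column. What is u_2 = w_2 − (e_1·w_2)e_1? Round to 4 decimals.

w_1 = (3, 1); ‖w_1‖ = 3.1623, so e_1 = (0.9487, 0.3162).
e_1·w_2 = 0.9487·(-2) + 0.3162·(-4) = -3.1623.
u_2 = w_2 + 3.1623·e_1 = (1.0000, -3.0000).

u_2 = (1.0000, -3.0000)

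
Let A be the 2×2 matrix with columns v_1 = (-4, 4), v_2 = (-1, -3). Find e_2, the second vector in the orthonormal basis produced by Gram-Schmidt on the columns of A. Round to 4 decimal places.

e_2 = (-0.7071, -0.7071)

e_1 = v_1/‖v_1‖ = (-4, 4)/5.6569 = (-0.7071, 0.7071).
r_{12} = e_1·v_2 = -1.4142.
u_2 = v_2 + 1.4142·e_1 = (-2.0000, -2.0000).
‖u_2‖ = 2.8284, so e_2 = (-0.7071, -0.7071).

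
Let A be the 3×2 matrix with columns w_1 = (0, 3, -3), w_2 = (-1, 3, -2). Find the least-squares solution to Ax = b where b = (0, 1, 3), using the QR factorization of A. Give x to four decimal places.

w_1 = (0, 3, -3); ‖w_1‖ = 4.2426, so e_1 = (0.0000, 0.7071, -0.7071).
e_1·w_2 = 0.0000·(-1) + 0.7071·3 + (-0.7071)·(-2) = 3.5355.
u_2 = w_2 − 3.5355·e_1 = (-1.0000, 0.5000, 0.5000).
‖u_2‖ = 1.2247, so e_2 = (-0.8165, 0.4082, 0.4082).
Qᵀb = (-1.4142, 1.6330).
Back-substitute: x_2 = 1.6330/1.2247 = 1.3333.
x_1 = (-1.4142 − 3.5355·1.3333)/4.2426 = -1.4444.

x = (-1.4444, 1.3333)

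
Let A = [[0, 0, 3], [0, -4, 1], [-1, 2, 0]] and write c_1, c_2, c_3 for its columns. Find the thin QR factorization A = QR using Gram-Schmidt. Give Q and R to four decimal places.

e_1 = c_1/‖c_1‖ = (0, 0, -1)/1.0000 = (0.0000, 0.0000, -1.0000).
r_{12} = e_1·c_2 = -2.0000.
u_2 = c_2 + 2.0000·e_1 = (0.0000, -4.0000, 0.0000).
‖u_2‖ = 4.0000, so e_2 = (0.0000, -1.0000, 0.0000).
r_{13} = e_1·c_3 = 0.0000; r_{23} = e_2·c_3 = -1.0000.
u_3 = c_3 + 0.0000·e_1 + 1.0000·e_2 = (3.0000, 0.0000, 0.0000).
‖u_3‖ = 3.0000, so e_3 = (1.0000, 0.0000, 0.0000).

Q = [[0.0000, 0.0000, 1.0000], [0.0000, -1.0000, 0.0000], [-1.0000, 0.0000, 0.0000]], R = [[1.0000, -2.0000, 0.0000], [0.0000, 4.0000, -1.0000], [0.0000, 0.0000, 3.0000]]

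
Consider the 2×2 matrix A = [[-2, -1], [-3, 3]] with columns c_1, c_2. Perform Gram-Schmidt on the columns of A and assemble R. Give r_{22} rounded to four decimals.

c_1 = (-2, -3); ‖c_1‖ = 3.6056, so q_1 = (-0.5547, -0.8321).
q_1·c_2 = (-0.5547)·(-1) + (-0.8321)·3 = -1.9415.
u_2 = c_2 + 1.9415·q_1 = (-2.0769, 1.3846).
r_{22} = ‖u_2‖ = 2.4962.

r_{22} = 2.4962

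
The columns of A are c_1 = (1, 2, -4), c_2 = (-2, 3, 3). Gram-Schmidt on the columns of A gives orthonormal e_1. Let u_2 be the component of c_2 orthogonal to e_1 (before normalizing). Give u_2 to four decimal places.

u_2 = (-1.6190, 3.7619, 1.4762)

e_1 = c_1/‖c_1‖ = (1, 2, -4)/4.5826 = (0.2182, 0.4364, -0.8729).
r_{12} = e_1·c_2 = -1.7457.
u_2 = c_2 + 1.7457·e_1 = (-1.6190, 3.7619, 1.4762).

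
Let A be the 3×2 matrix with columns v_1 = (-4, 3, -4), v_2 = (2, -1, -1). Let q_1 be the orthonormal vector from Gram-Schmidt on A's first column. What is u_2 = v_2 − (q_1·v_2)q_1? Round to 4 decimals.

v_1 = (-4, 3, -4); ‖v_1‖ = 6.4031, so q_1 = (-0.6247, 0.4685, -0.6247).
q_1·v_2 = (-0.6247)·2 + 0.4685·(-1) + (-0.6247)·(-1) = -1.0932.
u_2 = v_2 + 1.0932·q_1 = (1.3171, -0.4878, -1.6829).

u_2 = (1.3171, -0.4878, -1.6829)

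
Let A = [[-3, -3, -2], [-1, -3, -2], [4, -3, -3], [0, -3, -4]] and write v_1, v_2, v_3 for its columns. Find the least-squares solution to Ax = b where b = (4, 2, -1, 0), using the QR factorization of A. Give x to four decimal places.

x = (-0.5495, -1.2673, 0.9279)

v_1 = (-3, -1, 4, 0); ‖v_1‖ = 5.0990, so e_1 = (-0.5883, -0.1961, 0.7845, 0.0000).
e_1·v_2 = (-0.5883)·(-3) + (-0.1961)·(-3) + 0.7845·(-3) + 0.0000·(-3) = 0.0000.
u_2 = v_2 + 0.0000·e_1 = (-3.0000, -3.0000, -3.0000, -3.0000).
‖u_2‖ = 6.0000, so e_2 = (-0.5000, -0.5000, -0.5000, -0.5000).
e_1·v_3 = (-0.5883)·(-2) + (-0.1961)·(-2) + 0.7845·(-3) + 0.0000·(-4) = -0.7845; e_2·v_3 = (-0.5000)·(-2) + (-0.5000)·(-2) + (-0.5000)·(-3) + (-0.5000)·(-4) = 5.5000.
u_3 = v_3 + 0.7845·e_1 − 5.5000·e_2 = (0.2885, 0.5962, 0.3654, -1.2500).
‖u_3‖ = 1.4610, so e_3 = (0.1974, 0.4080, 0.2501, -0.8556).
Qᵀb = (-3.5301, -2.5000, 1.3557).
Back-substitute: x_3 = 1.3557/1.4610 = 0.9279.
x_2 = (-2.5000 − 5.5000·0.9279)/6.0000 = -1.2673.
x_1 = (-3.5301 + 0.0000·(-1.2673) + 0.7845·0.9279)/5.0990 = -0.5495.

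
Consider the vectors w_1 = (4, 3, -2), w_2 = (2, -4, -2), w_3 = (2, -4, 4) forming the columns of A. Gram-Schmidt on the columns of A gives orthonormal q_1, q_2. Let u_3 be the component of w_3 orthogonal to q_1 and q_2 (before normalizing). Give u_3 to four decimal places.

u_3 = (2.6552, -0.7586, 4.1724)

q_1 = w_1/‖w_1‖ = (4, 3, -2)/5.3852 = (0.7428, 0.5571, -0.3714).
r_{12} = q_1·w_2 = 0.0000.
u_2 = w_2 + 0.0000·q_1 = (2.0000, -4.0000, -2.0000).
‖u_2‖ = 4.8990, so q_2 = (0.4082, -0.8165, -0.4082).
r_{13} = q_1·w_3 = -2.2283; r_{23} = q_2·w_3 = 2.4495.
u_3 = w_3 + 2.2283·q_1 − 2.4495·q_2 = (2.6552, -0.7586, 4.1724).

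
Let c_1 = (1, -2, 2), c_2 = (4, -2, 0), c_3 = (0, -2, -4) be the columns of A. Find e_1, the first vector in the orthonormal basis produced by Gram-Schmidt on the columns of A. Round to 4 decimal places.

c_1 = (1, -2, 2); ‖c_1‖ = 3.0000, so e_1 = (0.3333, -0.6667, 0.6667).

e_1 = (0.3333, -0.6667, 0.6667)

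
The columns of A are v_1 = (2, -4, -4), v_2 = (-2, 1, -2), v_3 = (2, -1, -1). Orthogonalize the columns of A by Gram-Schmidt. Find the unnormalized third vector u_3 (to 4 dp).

u_3 = (0.6667, 0.6667, -0.3333)

v_1 = (2, -4, -4); ‖v_1‖ = 6.0000, so e_1 = (0.3333, -0.6667, -0.6667).
e_1·v_2 = 0.3333·(-2) + (-0.6667)·1 + (-0.6667)·(-2) = 0.0000.
u_2 = v_2 + 0.0000·e_1 = (-2.0000, 1.0000, -2.0000).
‖u_2‖ = 3.0000, so e_2 = (-0.6667, 0.3333, -0.6667).
e_1·v_3 = 0.3333·2 + (-0.6667)·(-1) + (-0.6667)·(-1) = 2.0000; e_2·v_3 = (-0.6667)·2 + 0.3333·(-1) + (-0.6667)·(-1) = -1.0000.
u_3 = v_3 − 2.0000·e_1 + 1.0000·e_2 = (0.6667, 0.6667, -0.3333).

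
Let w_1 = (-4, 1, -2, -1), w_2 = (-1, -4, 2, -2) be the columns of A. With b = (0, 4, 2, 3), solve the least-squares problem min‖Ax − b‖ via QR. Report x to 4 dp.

x = (-0.2033, -0.7363)

q_1 = w_1/‖w_1‖ = (-4, 1, -2, -1)/4.6904 = (-0.8528, 0.2132, -0.4264, -0.2132).
r_{12} = q_1·w_2 = -0.4264.
u_2 = w_2 + 0.4264·q_1 = (-1.3636, -3.9091, 1.8182, -2.0909).
‖u_2‖ = 4.9818, so q_2 = (-0.2737, -0.7847, 0.3650, -0.4197).
Qᵀb = (-0.6396, -3.6679).
Back-substitute: x_2 = -3.6679/4.9818 = -0.7363.
x_1 = (-0.6396 + 0.4264·(-0.7363))/4.6904 = -0.2033.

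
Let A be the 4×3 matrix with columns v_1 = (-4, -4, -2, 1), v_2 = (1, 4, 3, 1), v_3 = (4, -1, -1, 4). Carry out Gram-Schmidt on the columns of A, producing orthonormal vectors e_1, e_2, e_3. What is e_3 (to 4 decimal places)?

e_1 = v_1/‖v_1‖ = (-4, -4, -2, 1)/6.0828 = (-0.6576, -0.6576, -0.3288, 0.1644).
r_{12} = e_1·v_2 = -4.1100.
u_2 = v_2 + 4.1100·e_1 = (-1.7027, 1.2973, 1.6486, 1.6757).
‖u_2‖ = 3.1793, so e_2 = (-0.5356, 0.4080, 0.5186, 0.5271).
r_{13} = e_1·v_3 = -0.9864; r_{23} = e_2·v_3 = -0.9606.
u_3 = v_3 + 0.9864·e_1 + 0.9606·e_2 = (2.8369, -1.2567, -0.8262, 4.6684).
‖u_3‖ = 5.6661, so e_3 = (0.5007, -0.2218, -0.1458, 0.8239).

e_3 = (0.5007, -0.2218, -0.1458, 0.8239)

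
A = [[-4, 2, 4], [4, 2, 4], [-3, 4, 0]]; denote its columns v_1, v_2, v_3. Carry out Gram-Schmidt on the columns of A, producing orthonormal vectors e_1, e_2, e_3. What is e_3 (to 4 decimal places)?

e_3 = (0.7591, 0.3450, -0.5521)

v_1 = (-4, 4, -3); ‖v_1‖ = 6.4031, so e_1 = (-0.6247, 0.6247, -0.4685).
e_1·v_2 = (-0.6247)·2 + 0.6247·2 + (-0.4685)·4 = -1.8741.
u_2 = v_2 + 1.8741·e_1 = (0.8293, 3.1707, 3.1220).
‖u_2‖ = 4.5263, so e_2 = (0.1832, 0.7005, 0.6897).
e_1·v_3 = (-0.6247)·4 + 0.6247·4 + (-0.4685)·0 = 0.0000; e_2·v_3 = 0.1832·4 + 0.7005·4 + 0.6897·0 = 3.5349.
u_3 = v_3 + 0.0000·e_1 − 3.5349·e_2 = (3.3524, 1.5238, -2.4381).
‖u_3‖ = 4.4164, so e_3 = (0.7591, 0.3450, -0.5521).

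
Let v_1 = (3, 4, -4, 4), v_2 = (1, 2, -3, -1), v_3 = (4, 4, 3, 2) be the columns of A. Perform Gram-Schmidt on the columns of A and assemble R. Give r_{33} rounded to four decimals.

q_1 = v_1/‖v_1‖ = (3, 4, -4, 4)/7.5498 = (0.3974, 0.5298, -0.5298, 0.5298).
r_{12} = q_1·v_2 = 2.5166.
u_2 = v_2 − 2.5166·q_1 = (0.0000, 0.6667, -1.6667, -2.3333).
‖u_2‖ = 2.9439, so q_2 = (0.0000, 0.2265, -0.5661, -0.7926).
r_{13} = q_1·v_3 = 3.1789; r_{23} = q_2·v_3 = -2.3778.
u_3 = v_3 − 3.1789·q_1 + 2.3778·q_2 = (2.7368, 2.8543, 3.3381, -1.5688).
r_{33} = ‖u_3‖ = 5.4075.

r_{33} = 5.4075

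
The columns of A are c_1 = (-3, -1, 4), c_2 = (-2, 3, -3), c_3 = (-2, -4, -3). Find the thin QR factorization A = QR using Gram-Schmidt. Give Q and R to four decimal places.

e_1 = c_1/‖c_1‖ = (-3, -1, 4)/5.0990 = (-0.5883, -0.1961, 0.7845).
r_{12} = e_1·c_2 = -1.7650.
u_2 = c_2 + 1.7650·e_1 = (-3.0385, 2.6538, -1.6154).
‖u_2‖ = 4.3456, so e_2 = (-0.6992, 0.6107, -0.3717).
r_{13} = e_1·c_3 = -0.3922; r_{23} = e_2·c_3 = 0.0708.
u_3 = c_3 + 0.3922·e_1 − 0.0708·e_2 = (-2.1813, -4.1202, -2.6660).
‖u_3‖ = 5.3704, so e_3 = (-0.4062, -0.7672, -0.4964).

Q = [[-0.5883, -0.6992, -0.4062], [-0.1961, 0.6107, -0.7672], [0.7845, -0.3717, -0.4964]], R = [[5.0990, -1.7650, -0.3922], [0.0000, 4.3456, 0.0708], [0.0000, 0.0000, 5.3704]]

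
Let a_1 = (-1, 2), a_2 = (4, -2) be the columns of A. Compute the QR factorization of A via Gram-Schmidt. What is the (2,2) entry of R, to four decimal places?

r_{22} = 2.6833

a_1 = (-1, 2); ‖a_1‖ = 2.2361, so e_1 = (-0.4472, 0.8944).
e_1·a_2 = (-0.4472)·4 + 0.8944·(-2) = -3.5777.
u_2 = a_2 + 3.5777·e_1 = (2.4000, 1.2000).
r_{22} = ‖u_2‖ = 2.6833.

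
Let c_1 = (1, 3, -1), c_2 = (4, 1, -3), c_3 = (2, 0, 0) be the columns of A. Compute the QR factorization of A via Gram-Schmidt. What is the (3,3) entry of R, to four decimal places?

c_1 = (1, 3, -1); ‖c_1‖ = 3.3166, so q_1 = (0.3015, 0.9045, -0.3015).
q_1·c_2 = 0.3015·4 + 0.9045·1 + (-0.3015)·(-3) = 3.0151.
u_2 = c_2 − 3.0151·q_1 = (3.0909, -1.7273, -2.0909).
‖u_2‖ = 4.1121, so q_2 = (0.7517, -0.4200, -0.5085).
q_1·c_3 = 0.3015·2 + 0.9045·0 + (-0.3015)·0 = 0.6030; q_2·c_3 = 0.7517·2 + (-0.4200)·0 + (-0.5085)·0 = 1.5033.
u_3 = c_3 − 0.6030·q_1 − 1.5033·q_2 = (0.6882, 0.0860, 0.9462).
r_{33} = ‖u_3‖ = 1.1732.

r_{33} = 1.1732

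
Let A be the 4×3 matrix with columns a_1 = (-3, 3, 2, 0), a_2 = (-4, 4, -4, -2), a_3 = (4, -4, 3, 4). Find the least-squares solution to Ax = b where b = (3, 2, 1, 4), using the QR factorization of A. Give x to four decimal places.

a_1 = (-3, 3, 2, 0); ‖a_1‖ = 4.6904, so q_1 = (-0.6396, 0.6396, 0.4264, 0.0000).
q_1·a_2 = (-0.6396)·(-4) + 0.6396·4 + 0.4264·(-4) + 0.0000·(-2) = 3.4112.
u_2 = a_2 − 3.4112·q_1 = (-1.8182, 1.8182, -5.4545, -2.0000).
‖u_2‖ = 6.3532, so q_2 = (-0.2862, 0.2862, -0.8585, -0.3148).
q_1·a_3 = (-0.6396)·4 + 0.6396·(-4) + 0.4264·3 + 0.0000·4 = -3.8376; q_2·a_3 = (-0.2862)·4 + 0.2862·(-4) + (-0.8585)·3 + (-0.3148)·4 = -6.1243.
u_3 = a_3 + 3.8376·q_1 + 6.1243·q_2 = (-0.2072, 0.2072, -0.6216, 2.0721).
‖u_3‖ = 2.1831, so q_3 = (-0.0949, 0.0949, -0.2847, 0.9492).
Qᵀb = (-0.2132, -2.4039, 3.4170).
Back-substitute: x_3 = 3.4170/2.1831 = 1.5652.
x_2 = (-2.4039 + 6.1243·1.5652)/6.3532 = 1.1304.
x_1 = (-0.2132 − 3.4112·1.1304 + 3.8376·1.5652)/4.6904 = 0.4130.

x = (0.4130, 1.1304, 1.5652)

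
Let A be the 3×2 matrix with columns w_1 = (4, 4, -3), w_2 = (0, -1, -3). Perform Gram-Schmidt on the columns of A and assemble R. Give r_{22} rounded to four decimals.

w_1 = (4, 4, -3); ‖w_1‖ = 6.4031, so e_1 = (0.6247, 0.6247, -0.4685).
e_1·w_2 = 0.6247·0 + 0.6247·(-1) + (-0.4685)·(-3) = 0.7809.
u_2 = w_2 − 0.7809·e_1 = (-0.4878, -1.4878, -2.6341).
r_{22} = ‖u_2‖ = 3.0644.

r_{22} = 3.0644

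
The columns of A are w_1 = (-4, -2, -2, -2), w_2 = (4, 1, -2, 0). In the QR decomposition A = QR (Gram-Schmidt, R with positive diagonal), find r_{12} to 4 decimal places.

r_{12} = -2.6458

q_1 = w_1/‖w_1‖ = (-4, -2, -2, -2)/5.2915 = (-0.7559, -0.3780, -0.3780, -0.3780).
r_{12} = q_1·w_2 = -2.6458.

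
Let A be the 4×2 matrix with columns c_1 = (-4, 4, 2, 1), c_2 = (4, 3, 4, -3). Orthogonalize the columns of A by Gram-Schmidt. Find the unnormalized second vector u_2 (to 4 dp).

c_1 = (-4, 4, 2, 1); ‖c_1‖ = 6.0828, so q_1 = (-0.6576, 0.6576, 0.3288, 0.1644).
q_1·c_2 = (-0.6576)·4 + 0.6576·3 + 0.3288·4 + 0.1644·(-3) = 0.1644.
u_2 = c_2 − 0.1644·q_1 = (4.1081, 2.8919, 3.9459, -3.0270).

u_2 = (4.1081, 2.8919, 3.9459, -3.0270)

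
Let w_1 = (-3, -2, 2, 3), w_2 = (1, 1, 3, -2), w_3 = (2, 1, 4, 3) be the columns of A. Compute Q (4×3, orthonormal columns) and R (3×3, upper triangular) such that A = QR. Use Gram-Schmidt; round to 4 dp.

q_1 = w_1/‖w_1‖ = (-3, -2, 2, 3)/5.0990 = (-0.5883, -0.3922, 0.3922, 0.5883).
r_{12} = q_1·w_2 = -0.9806.
u_2 = w_2 + 0.9806·q_1 = (0.4231, 0.6154, 3.3846, -1.4231).
‖u_2‖ = 3.7468, so q_2 = (0.1129, 0.1642, 0.9033, -0.3798).
r_{13} = q_1·w_3 = 1.7650; r_{23} = q_2·w_3 = 2.8640.
u_3 = w_3 − 1.7650·q_1 − 2.8640·q_2 = (2.7151, 1.2219, 0.7205, 3.0493).
‖u_3‖ = 4.3223, so q_3 = (0.6282, 0.2827, 0.1667, 0.7055).

Q = [[-0.5883, 0.1129, 0.6282], [-0.3922, 0.1642, 0.2827], [0.3922, 0.9033, 0.1667], [0.5883, -0.3798, 0.7055]], R = [[5.0990, -0.9806, 1.7650], [0.0000, 3.7468, 2.8640], [0.0000, 0.0000, 4.3223]]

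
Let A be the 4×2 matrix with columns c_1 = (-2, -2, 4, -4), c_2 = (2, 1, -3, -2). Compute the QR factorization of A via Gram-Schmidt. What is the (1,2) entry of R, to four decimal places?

r_{12} = -1.5811

c_1 = (-2, -2, 4, -4); ‖c_1‖ = 6.3246, so q_1 = (-0.3162, -0.3162, 0.6325, -0.6325).
r_{12} = q_1·c_2 = -1.5811.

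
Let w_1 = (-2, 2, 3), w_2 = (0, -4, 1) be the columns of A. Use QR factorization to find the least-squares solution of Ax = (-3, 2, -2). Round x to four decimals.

w_1 = (-2, 2, 3); ‖w_1‖ = 4.1231, so q_1 = (-0.4851, 0.4851, 0.7276).
q_1·w_2 = (-0.4851)·0 + 0.4851·(-4) + 0.7276·1 = -1.2127.
u_2 = w_2 + 1.2127·q_1 = (-0.5882, -3.4118, 1.8824).
‖u_2‖ = 3.9407, so q_2 = (-0.1493, -0.8658, 0.4777).
Qᵀb = (0.9701, -2.2391).
Back-substitute: x_2 = -2.2391/3.9407 = -0.5682.
x_1 = (0.9701 + 1.2127·(-0.5682))/4.1231 = 0.0682.

x = (0.0682, -0.5682)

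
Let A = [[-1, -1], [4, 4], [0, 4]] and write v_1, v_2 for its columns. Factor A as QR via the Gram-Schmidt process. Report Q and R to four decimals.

Q = [[-0.2425, 0.0000], [0.9701, 0.0000], [0.0000, 1.0000]], R = [[4.1231, 4.1231], [0.0000, 4.0000]]

e_1 = v_1/‖v_1‖ = (-1, 4, 0)/4.1231 = (-0.2425, 0.9701, 0.0000).
r_{12} = e_1·v_2 = 4.1231.
u_2 = v_2 − 4.1231·e_1 = (0.0000, 0.0000, 4.0000).
‖u_2‖ = 4.0000, so e_2 = (0.0000, 0.0000, 1.0000).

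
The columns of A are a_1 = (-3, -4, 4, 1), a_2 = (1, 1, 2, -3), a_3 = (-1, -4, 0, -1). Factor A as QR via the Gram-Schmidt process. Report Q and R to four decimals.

e_1 = a_1/‖a_1‖ = (-3, -4, 4, 1)/6.4807 = (-0.4629, -0.6172, 0.6172, 0.1543).
r_{12} = e_1·a_2 = -0.3086.
u_2 = a_2 + 0.3086·e_1 = (0.8571, 0.8095, 2.1905, -2.9524).
‖u_2‖ = 3.8607, so e_2 = (0.2220, 0.2097, 0.5674, -0.7647).
r_{13} = e_1·a_3 = 2.7775; r_{23} = e_2·a_3 = -0.2960.
u_3 = a_3 − 2.7775·e_1 + 0.2960·e_2 = (0.3514, -2.2236, -1.5463, -1.6550).
‖u_3‖ = 3.1934, so e_3 = (0.1100, -0.6963, -0.4842, -0.5182).

Q = [[-0.4629, 0.2220, 0.1100], [-0.6172, 0.2097, -0.6963], [0.6172, 0.5674, -0.4842], [0.1543, -0.7647, -0.5182]], R = [[6.4807, -0.3086, 2.7775], [0.0000, 3.8607, -0.2960], [0.0000, 0.0000, 3.1934]]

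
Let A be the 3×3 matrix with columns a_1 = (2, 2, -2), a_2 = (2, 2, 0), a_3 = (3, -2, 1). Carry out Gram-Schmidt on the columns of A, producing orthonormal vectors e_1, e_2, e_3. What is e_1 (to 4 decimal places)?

a_1 = (2, 2, -2); ‖a_1‖ = 3.4641, so e_1 = (0.5774, 0.5774, -0.5774).

e_1 = (0.5774, 0.5774, -0.5774)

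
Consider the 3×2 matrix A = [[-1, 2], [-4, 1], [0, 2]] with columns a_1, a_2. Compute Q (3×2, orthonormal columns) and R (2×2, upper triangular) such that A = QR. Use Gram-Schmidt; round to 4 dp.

a_1 = (-1, -4, 0); ‖a_1‖ = 4.1231, so q_1 = (-0.2425, -0.9701, 0.0000).
q_1·a_2 = (-0.2425)·2 + (-0.9701)·1 + 0.0000·2 = -1.4552.
u_2 = a_2 + 1.4552·q_1 = (1.6471, -0.4118, 2.0000).
‖u_2‖ = 2.6234, so q_2 = (0.6278, -0.1570, 0.7624).

Q = [[-0.2425, 0.6278], [-0.9701, -0.1570], [0.0000, 0.7624]], R = [[4.1231, -1.4552], [0.0000, 2.6234]]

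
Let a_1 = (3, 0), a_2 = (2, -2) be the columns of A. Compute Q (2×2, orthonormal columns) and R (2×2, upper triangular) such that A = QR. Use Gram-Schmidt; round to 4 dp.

Q = [[1.0000, 0.0000], [0.0000, -1.0000]], R = [[3.0000, 2.0000], [0.0000, 2.0000]]

a_1 = (3, 0); ‖a_1‖ = 3.0000, so q_1 = (1.0000, 0.0000).
q_1·a_2 = 1.0000·2 + 0.0000·(-2) = 2.0000.
u_2 = a_2 − 2.0000·q_1 = (0.0000, -2.0000).
‖u_2‖ = 2.0000, so q_2 = (0.0000, -1.0000).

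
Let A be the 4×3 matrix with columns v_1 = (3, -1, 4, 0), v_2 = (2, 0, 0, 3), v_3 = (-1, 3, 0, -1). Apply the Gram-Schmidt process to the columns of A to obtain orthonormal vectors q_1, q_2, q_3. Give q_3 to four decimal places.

q_3 = (0.0341, 0.9750, 0.2182, -0.0227)

v_1 = (3, -1, 4, 0); ‖v_1‖ = 5.0990, so q_1 = (0.5883, -0.1961, 0.7845, 0.0000).
q_1·v_2 = 0.5883·2 + (-0.1961)·0 + 0.7845·0 + 0.0000·3 = 1.1767.
u_2 = v_2 − 1.1767·q_1 = (1.3077, 0.2308, -0.9231, 3.0000).
‖u_2‖ = 3.4081, so q_2 = (0.3837, 0.0677, -0.2708, 0.8802).
q_1·v_3 = 0.5883·(-1) + (-0.1961)·3 + 0.7845·0 + 0.0000·(-1) = -1.1767; q_2·v_3 = 0.3837·(-1) + 0.0677·3 + (-0.2708)·0 + 0.8802·(-1) = -1.0608.
u_3 = v_3 + 1.1767·q_1 + 1.0608·q_2 = (0.0993, 2.8411, 0.6358, -0.0662).
‖u_3‖ = 2.9138, so q_3 = (0.0341, 0.9750, 0.2182, -0.0227).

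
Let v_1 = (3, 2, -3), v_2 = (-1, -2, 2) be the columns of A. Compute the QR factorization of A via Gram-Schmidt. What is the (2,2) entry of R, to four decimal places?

v_1 = (3, 2, -3); ‖v_1‖ = 4.6904, so q_1 = (0.6396, 0.4264, -0.6396).
q_1·v_2 = 0.6396·(-1) + 0.4264·(-2) + (-0.6396)·2 = -2.7716.
u_2 = v_2 + 2.7716·q_1 = (0.7727, -0.8182, 0.2273).
r_{22} = ‖u_2‖ = 1.1481.

r_{22} = 1.1481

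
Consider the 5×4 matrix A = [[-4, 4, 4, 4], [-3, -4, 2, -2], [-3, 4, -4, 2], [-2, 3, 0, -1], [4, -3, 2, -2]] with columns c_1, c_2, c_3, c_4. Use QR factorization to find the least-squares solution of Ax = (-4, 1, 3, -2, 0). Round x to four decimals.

c_1 = (-4, -3, -3, -2, 4); ‖c_1‖ = 7.3485, so e_1 = (-0.5443, -0.4082, -0.4082, -0.2722, 0.5443).
e_1·c_2 = (-0.5443)·4 + (-0.4082)·(-4) + (-0.4082)·4 + (-0.2722)·3 + 0.5443·(-3) = -4.6268.
u_2 = c_2 + 4.6268·e_1 = (1.4815, -5.8889, 2.1111, 1.7407, -0.4815).
‖u_2‖ = 6.6778, so e_2 = (0.2219, -0.8819, 0.3161, 0.2607, -0.0721).
e_1·c_3 = (-0.5443)·4 + (-0.4082)·2 + (-0.4082)·(-4) + (-0.2722)·0 + 0.5443·2 = -0.2722; e_2·c_3 = 0.2219·4 + (-0.8819)·2 + 0.3161·(-4) + 0.2607·0 + (-0.0721)·2 = -2.2851.
u_3 = c_3 + 0.2722·e_1 + 2.2851·e_2 = (4.3588, -0.1262, -3.3887, 0.5216, 1.9834).
‖u_3‖ = 5.8910, so e_3 = (0.7399, -0.0214, -0.5752, 0.0885, 0.3367).
e_1·c_4 = (-0.5443)·4 + (-0.4082)·(-2) + (-0.4082)·2 + (-0.2722)·(-1) + 0.5443·(-2) = -2.9938; e_2·c_4 = 0.2219·4 + (-0.8819)·(-2) + 0.3161·2 + 0.2607·(-1) + (-0.0721)·(-2) = 3.1669; e_3·c_4 = 0.7399·4 + (-0.0214)·(-2) + (-0.5752)·2 + 0.0885·(-1) + 0.3367·(-2) = 1.0901.
u_4 = c_4 + 2.9938·e_1 − 3.1669·e_2 − 1.0901·e_3 = (0.8612, -0.4060, 0.4036, -2.7369, -0.5090).
‖u_4‖ = 2.9697, so e_4 = (0.2900, -0.1367, 0.1359, -0.9216, -0.1714).
Qᵀb = (1.0887, -1.3422, -4.8838, 0.9543).
Back-substitute: x_4 = 0.9543/2.9697 = 0.3213.
x_3 = (-4.8838 − 1.0901·0.3213)/5.8910 = -0.8885.
x_2 = (-1.3422 + 2.2851·(-0.8885) − 3.1669·0.3213)/6.6778 = -0.6574.
x_1 = (1.0887 + 4.6268·(-0.6574) + 0.2722·(-0.8885) + 2.9938·0.3213)/7.3485 = -0.1678.

x = (-0.1678, -0.6574, -0.8885, 0.3213)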